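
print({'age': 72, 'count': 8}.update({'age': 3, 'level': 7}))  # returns None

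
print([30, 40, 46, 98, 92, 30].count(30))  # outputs 2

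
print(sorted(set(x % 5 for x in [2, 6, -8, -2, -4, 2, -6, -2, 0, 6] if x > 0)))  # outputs [1, 2]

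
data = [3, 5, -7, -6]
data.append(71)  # [3, 5, -7, -6, 71]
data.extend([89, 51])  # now [3, 5, -7, -6, 71, 89, 51]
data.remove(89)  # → [3, 5, -7, -6, 71, 51]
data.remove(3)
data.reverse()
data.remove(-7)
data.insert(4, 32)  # [51, 71, -6, 5, 32]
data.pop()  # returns 32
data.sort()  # [-6, 5, 51, 71]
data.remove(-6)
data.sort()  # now [5, 51, 71]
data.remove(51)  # [5, 71]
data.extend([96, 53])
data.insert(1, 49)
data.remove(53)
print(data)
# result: [5, 49, 71, 96]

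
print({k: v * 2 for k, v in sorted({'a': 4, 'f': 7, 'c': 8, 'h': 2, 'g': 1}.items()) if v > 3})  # {'a': 8, 'c': 16, 'f': 14}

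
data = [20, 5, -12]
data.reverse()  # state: [-12, 5, 20]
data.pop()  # 20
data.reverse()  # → [5, -12]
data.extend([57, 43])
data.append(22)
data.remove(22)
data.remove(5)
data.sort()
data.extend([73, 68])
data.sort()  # [-12, 43, 57, 68, 73]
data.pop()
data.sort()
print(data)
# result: [-12, 43, 57, 68]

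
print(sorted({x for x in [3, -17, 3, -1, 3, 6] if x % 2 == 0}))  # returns [6]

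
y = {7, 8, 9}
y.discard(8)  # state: {7, 9}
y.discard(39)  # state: {7, 9}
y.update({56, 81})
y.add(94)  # {7, 9, 56, 81, 94}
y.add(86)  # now {7, 9, 56, 81, 86, 94}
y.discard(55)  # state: {7, 9, 56, 81, 86, 94}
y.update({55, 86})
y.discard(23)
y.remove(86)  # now {7, 9, 55, 56, 81, 94}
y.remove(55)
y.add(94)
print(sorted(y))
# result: [7, 9, 56, 81, 94]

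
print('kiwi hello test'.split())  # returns ['kiwi', 'hello', 'test']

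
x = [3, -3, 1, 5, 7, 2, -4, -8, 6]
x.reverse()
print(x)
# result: [6, -8, -4, 2, 7, 5, 1, -3, 3]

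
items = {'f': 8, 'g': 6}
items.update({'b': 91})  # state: {'f': 8, 'g': 6, 'b': 91}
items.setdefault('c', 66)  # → 66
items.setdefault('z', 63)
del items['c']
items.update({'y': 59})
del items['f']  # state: {'g': 6, 'b': 91, 'z': 63, 'y': 59}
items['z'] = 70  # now {'g': 6, 'b': 91, 'z': 70, 'y': 59}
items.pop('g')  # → 6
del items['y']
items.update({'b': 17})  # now {'b': 17, 'z': 70}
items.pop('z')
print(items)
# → {'b': 17}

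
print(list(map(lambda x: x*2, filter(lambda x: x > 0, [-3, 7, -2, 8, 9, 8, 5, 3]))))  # [14, 16, 18, 16, 10, 6]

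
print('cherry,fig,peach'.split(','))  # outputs ['cherry', 'fig', 'peach']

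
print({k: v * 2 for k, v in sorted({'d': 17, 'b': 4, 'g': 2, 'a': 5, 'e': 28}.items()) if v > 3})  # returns {'a': 10, 'b': 8, 'd': 34, 'e': 56}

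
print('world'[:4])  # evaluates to worl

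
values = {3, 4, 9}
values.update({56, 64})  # {3, 4, 9, 56, 64}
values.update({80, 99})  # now {3, 4, 9, 56, 64, 80, 99}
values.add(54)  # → {3, 4, 9, 54, 56, 64, 80, 99}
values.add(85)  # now {3, 4, 9, 54, 56, 64, 80, 85, 99}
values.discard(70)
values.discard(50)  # {3, 4, 9, 54, 56, 64, 80, 85, 99}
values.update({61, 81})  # {3, 4, 9, 54, 56, 61, 64, 80, 81, 85, 99}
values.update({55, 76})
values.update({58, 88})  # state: {3, 4, 9, 54, 55, 56, 58, 61, 64, 76, 80, 81, 85, 88, 99}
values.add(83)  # {3, 4, 9, 54, 55, 56, 58, 61, 64, 76, 80, 81, 83, 85, 88, 99}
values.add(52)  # {3, 4, 9, 52, 54, 55, 56, 58, 61, 64, 76, 80, 81, 83, 85, 88, 99}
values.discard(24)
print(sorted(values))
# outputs [3, 4, 9, 52, 54, 55, 56, 58, 61, 64, 76, 80, 81, 83, 85, 88, 99]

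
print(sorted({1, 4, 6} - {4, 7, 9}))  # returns [1, 6]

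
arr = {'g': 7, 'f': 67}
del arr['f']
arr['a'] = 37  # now {'g': 7, 'a': 37}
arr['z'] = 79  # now {'g': 7, 'a': 37, 'z': 79}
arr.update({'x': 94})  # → {'g': 7, 'a': 37, 'z': 79, 'x': 94}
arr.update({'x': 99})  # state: {'g': 7, 'a': 37, 'z': 79, 'x': 99}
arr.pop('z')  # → 79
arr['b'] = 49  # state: {'g': 7, 'a': 37, 'x': 99, 'b': 49}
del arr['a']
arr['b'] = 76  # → {'g': 7, 'x': 99, 'b': 76}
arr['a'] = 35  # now {'g': 7, 'x': 99, 'b': 76, 'a': 35}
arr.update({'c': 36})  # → {'g': 7, 'x': 99, 'b': 76, 'a': 35, 'c': 36}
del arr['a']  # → {'g': 7, 'x': 99, 'b': 76, 'c': 36}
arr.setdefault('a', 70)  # 70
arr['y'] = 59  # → {'g': 7, 'x': 99, 'b': 76, 'c': 36, 'a': 70, 'y': 59}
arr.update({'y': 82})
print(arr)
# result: {'g': 7, 'x': 99, 'b': 76, 'c': 36, 'a': 70, 'y': 82}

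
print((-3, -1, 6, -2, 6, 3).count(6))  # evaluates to 2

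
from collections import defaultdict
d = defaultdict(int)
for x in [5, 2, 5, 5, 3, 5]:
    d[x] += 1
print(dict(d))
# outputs {5: 4, 2: 1, 3: 1}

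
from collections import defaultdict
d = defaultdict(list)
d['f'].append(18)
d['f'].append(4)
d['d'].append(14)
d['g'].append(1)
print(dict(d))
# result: {'f': [18, 4], 'd': [14], 'g': [1]}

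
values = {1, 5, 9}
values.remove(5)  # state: {1, 9}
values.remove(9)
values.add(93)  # {1, 93}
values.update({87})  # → {1, 87, 93}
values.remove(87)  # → {1, 93}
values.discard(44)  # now {1, 93}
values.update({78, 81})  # {1, 78, 81, 93}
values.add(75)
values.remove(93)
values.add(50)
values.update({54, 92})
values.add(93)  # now {1, 50, 54, 75, 78, 81, 92, 93}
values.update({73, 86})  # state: {1, 50, 54, 73, 75, 78, 81, 86, 92, 93}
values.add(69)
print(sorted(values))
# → [1, 50, 54, 69, 73, 75, 78, 81, 86, 92, 93]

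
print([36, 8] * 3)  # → [36, 8, 36, 8, 36, 8]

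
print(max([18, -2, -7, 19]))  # 19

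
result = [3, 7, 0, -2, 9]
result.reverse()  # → [9, -2, 0, 7, 3]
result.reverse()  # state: [3, 7, 0, -2, 9]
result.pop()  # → 9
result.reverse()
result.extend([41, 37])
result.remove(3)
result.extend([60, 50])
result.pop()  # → 50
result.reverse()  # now [60, 37, 41, 7, 0, -2]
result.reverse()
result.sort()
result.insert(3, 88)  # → [-2, 0, 7, 88, 37, 41, 60]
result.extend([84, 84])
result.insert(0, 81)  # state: [81, -2, 0, 7, 88, 37, 41, 60, 84, 84]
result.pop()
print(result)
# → [81, -2, 0, 7, 88, 37, 41, 60, 84]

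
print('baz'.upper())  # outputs BAZ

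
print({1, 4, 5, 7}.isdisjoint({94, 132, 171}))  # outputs True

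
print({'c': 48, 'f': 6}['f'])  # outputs 6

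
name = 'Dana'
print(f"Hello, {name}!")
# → Hello, Dana!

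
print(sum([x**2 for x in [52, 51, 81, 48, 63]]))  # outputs 18139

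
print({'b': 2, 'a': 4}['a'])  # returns 4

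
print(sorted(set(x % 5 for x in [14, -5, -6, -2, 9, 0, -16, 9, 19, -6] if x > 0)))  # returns [4]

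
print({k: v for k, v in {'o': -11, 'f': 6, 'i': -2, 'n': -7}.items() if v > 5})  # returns {'f': 6}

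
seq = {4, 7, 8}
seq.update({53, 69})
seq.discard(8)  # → {4, 7, 53, 69}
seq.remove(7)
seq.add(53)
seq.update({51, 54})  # {4, 51, 53, 54, 69}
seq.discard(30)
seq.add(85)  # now {4, 51, 53, 54, 69, 85}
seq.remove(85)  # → {4, 51, 53, 54, 69}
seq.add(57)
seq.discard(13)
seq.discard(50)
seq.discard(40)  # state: {4, 51, 53, 54, 57, 69}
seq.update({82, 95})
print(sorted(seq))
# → [4, 51, 53, 54, 57, 69, 82, 95]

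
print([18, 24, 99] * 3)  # [18, 24, 99, 18, 24, 99, 18, 24, 99]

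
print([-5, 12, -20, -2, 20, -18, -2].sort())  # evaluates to None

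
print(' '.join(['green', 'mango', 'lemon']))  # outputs green mango lemon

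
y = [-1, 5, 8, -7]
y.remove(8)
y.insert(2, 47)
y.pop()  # -7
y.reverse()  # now [47, 5, -1]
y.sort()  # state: [-1, 5, 47]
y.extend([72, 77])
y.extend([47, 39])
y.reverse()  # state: [39, 47, 77, 72, 47, 5, -1]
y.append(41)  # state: [39, 47, 77, 72, 47, 5, -1, 41]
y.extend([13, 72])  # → [39, 47, 77, 72, 47, 5, -1, 41, 13, 72]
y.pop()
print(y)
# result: [39, 47, 77, 72, 47, 5, -1, 41, 13]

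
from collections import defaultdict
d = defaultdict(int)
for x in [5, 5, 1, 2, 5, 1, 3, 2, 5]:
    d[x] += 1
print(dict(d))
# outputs {5: 4, 1: 2, 2: 2, 3: 1}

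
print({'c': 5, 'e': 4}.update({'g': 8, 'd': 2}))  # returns None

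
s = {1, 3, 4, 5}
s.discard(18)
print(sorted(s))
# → [1, 3, 4, 5]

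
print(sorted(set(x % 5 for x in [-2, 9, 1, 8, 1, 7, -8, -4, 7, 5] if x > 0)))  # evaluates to [0, 1, 2, 3, 4]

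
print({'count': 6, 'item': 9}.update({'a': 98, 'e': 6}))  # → None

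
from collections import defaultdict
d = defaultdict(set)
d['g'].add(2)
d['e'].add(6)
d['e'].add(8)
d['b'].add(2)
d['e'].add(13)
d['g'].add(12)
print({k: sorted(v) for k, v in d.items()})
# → {'g': [2, 12], 'e': [6, 8, 13], 'b': [2]}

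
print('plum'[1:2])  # l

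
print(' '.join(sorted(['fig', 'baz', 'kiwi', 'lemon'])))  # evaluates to baz fig kiwi lemon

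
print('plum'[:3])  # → plu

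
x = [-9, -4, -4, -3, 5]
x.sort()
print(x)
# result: [-9, -4, -4, -3, 5]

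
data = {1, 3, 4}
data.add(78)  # {1, 3, 4, 78}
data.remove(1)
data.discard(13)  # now {3, 4, 78}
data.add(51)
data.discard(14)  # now {3, 4, 51, 78}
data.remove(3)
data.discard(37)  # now {4, 51, 78}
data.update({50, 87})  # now {4, 50, 51, 78, 87}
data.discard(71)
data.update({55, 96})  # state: {4, 50, 51, 55, 78, 87, 96}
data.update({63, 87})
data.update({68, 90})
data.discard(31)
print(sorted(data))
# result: [4, 50, 51, 55, 63, 68, 78, 87, 90, 96]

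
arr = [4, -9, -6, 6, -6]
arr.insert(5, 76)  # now [4, -9, -6, 6, -6, 76]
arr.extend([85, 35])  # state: [4, -9, -6, 6, -6, 76, 85, 35]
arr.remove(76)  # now [4, -9, -6, 6, -6, 85, 35]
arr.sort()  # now [-9, -6, -6, 4, 6, 35, 85]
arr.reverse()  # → [85, 35, 6, 4, -6, -6, -9]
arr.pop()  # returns -9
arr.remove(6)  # [85, 35, 4, -6, -6]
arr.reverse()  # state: [-6, -6, 4, 35, 85]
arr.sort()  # [-6, -6, 4, 35, 85]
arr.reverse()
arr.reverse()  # [-6, -6, 4, 35, 85]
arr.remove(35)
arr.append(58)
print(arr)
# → [-6, -6, 4, 85, 58]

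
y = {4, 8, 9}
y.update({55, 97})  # {4, 8, 9, 55, 97}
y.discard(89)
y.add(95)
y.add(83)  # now {4, 8, 9, 55, 83, 95, 97}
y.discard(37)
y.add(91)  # {4, 8, 9, 55, 83, 91, 95, 97}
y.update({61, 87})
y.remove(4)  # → {8, 9, 55, 61, 83, 87, 91, 95, 97}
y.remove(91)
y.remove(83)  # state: {8, 9, 55, 61, 87, 95, 97}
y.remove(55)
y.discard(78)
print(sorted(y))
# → [8, 9, 61, 87, 95, 97]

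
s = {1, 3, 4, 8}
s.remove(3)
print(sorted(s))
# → [1, 4, 8]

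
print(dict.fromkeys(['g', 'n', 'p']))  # {'g': None, 'n': None, 'p': None}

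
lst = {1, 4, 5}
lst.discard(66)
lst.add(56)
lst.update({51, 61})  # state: {1, 4, 5, 51, 56, 61}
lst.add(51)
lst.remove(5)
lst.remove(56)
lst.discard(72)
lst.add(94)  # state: {1, 4, 51, 61, 94}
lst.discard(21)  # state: {1, 4, 51, 61, 94}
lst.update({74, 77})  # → {1, 4, 51, 61, 74, 77, 94}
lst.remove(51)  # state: {1, 4, 61, 74, 77, 94}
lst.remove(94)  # {1, 4, 61, 74, 77}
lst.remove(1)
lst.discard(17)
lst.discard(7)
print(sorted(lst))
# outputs [4, 61, 74, 77]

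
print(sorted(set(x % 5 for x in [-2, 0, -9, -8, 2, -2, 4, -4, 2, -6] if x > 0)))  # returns [2, 4]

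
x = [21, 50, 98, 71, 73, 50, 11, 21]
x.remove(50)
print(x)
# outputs [21, 98, 71, 73, 50, 11, 21]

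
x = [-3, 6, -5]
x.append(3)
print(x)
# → [-3, 6, -5, 3]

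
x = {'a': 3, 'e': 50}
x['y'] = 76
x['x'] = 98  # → {'a': 3, 'e': 50, 'y': 76, 'x': 98}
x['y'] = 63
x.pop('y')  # 63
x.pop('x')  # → 98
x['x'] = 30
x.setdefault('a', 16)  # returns 3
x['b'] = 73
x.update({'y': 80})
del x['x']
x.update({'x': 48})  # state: {'a': 3, 'e': 50, 'b': 73, 'y': 80, 'x': 48}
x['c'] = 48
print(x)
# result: {'a': 3, 'e': 50, 'b': 73, 'y': 80, 'x': 48, 'c': 48}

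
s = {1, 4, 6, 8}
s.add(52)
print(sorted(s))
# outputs [1, 4, 6, 8, 52]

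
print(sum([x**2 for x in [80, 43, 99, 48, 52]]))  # 23058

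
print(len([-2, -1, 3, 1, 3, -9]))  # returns 6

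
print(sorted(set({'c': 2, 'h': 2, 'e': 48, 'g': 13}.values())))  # [2, 13, 48]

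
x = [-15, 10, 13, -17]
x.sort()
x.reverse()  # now [13, 10, -15, -17]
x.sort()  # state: [-17, -15, 10, 13]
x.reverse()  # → [13, 10, -15, -17]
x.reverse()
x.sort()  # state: [-17, -15, 10, 13]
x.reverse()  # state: [13, 10, -15, -17]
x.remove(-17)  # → [13, 10, -15]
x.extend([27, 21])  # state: [13, 10, -15, 27, 21]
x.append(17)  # [13, 10, -15, 27, 21, 17]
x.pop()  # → 17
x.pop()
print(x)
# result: [13, 10, -15, 27]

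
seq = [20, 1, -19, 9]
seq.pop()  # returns 9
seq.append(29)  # [20, 1, -19, 29]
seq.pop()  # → 29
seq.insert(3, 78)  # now [20, 1, -19, 78]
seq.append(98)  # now [20, 1, -19, 78, 98]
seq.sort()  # [-19, 1, 20, 78, 98]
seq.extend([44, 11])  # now [-19, 1, 20, 78, 98, 44, 11]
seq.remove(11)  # [-19, 1, 20, 78, 98, 44]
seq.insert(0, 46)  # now [46, -19, 1, 20, 78, 98, 44]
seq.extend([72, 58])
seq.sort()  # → [-19, 1, 20, 44, 46, 58, 72, 78, 98]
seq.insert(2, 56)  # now [-19, 1, 56, 20, 44, 46, 58, 72, 78, 98]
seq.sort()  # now [-19, 1, 20, 44, 46, 56, 58, 72, 78, 98]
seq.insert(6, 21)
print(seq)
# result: [-19, 1, 20, 44, 46, 56, 21, 58, 72, 78, 98]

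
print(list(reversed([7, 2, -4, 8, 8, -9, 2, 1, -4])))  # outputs [-4, 1, 2, -9, 8, 8, -4, 2, 7]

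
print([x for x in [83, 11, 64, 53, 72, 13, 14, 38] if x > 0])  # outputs [83, 11, 64, 53, 72, 13, 14, 38]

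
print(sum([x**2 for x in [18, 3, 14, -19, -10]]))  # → 990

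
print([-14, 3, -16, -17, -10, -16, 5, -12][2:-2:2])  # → [-16, -10]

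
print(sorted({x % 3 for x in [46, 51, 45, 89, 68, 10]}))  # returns [0, 1, 2]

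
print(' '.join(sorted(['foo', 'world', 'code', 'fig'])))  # code fig foo world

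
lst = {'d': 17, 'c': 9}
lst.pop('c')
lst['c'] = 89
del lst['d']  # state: {'c': 89}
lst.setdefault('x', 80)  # 80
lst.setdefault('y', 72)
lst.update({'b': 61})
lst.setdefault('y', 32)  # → 72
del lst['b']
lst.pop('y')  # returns 72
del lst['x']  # {'c': 89}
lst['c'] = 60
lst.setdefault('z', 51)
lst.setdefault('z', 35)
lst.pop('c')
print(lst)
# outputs {'z': 51}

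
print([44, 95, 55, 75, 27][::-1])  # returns [27, 75, 55, 95, 44]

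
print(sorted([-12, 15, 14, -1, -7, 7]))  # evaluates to [-12, -7, -1, 7, 14, 15]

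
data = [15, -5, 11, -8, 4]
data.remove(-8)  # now [15, -5, 11, 4]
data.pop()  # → 4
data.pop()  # 11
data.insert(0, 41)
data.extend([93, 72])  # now [41, 15, -5, 93, 72]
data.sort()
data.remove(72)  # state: [-5, 15, 41, 93]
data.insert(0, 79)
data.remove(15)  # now [79, -5, 41, 93]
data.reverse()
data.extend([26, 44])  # [93, 41, -5, 79, 26, 44]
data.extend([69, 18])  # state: [93, 41, -5, 79, 26, 44, 69, 18]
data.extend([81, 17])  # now [93, 41, -5, 79, 26, 44, 69, 18, 81, 17]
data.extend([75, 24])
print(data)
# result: [93, 41, -5, 79, 26, 44, 69, 18, 81, 17, 75, 24]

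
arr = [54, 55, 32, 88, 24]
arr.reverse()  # [24, 88, 32, 55, 54]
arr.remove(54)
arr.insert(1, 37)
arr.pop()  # 55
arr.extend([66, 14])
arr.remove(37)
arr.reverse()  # [14, 66, 32, 88, 24]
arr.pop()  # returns 24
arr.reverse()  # [88, 32, 66, 14]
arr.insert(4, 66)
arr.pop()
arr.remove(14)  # [88, 32, 66]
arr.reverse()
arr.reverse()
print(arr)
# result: [88, 32, 66]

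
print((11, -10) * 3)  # (11, -10, 11, -10, 11, -10)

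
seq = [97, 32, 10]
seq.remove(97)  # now [32, 10]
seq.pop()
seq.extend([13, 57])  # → [32, 13, 57]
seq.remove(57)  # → [32, 13]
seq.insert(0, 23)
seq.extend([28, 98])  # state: [23, 32, 13, 28, 98]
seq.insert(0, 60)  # [60, 23, 32, 13, 28, 98]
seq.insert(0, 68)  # [68, 60, 23, 32, 13, 28, 98]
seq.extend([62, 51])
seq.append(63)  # [68, 60, 23, 32, 13, 28, 98, 62, 51, 63]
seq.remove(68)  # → [60, 23, 32, 13, 28, 98, 62, 51, 63]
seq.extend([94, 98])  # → [60, 23, 32, 13, 28, 98, 62, 51, 63, 94, 98]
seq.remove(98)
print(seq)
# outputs [60, 23, 32, 13, 28, 62, 51, 63, 94, 98]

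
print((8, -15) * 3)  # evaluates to (8, -15, 8, -15, 8, -15)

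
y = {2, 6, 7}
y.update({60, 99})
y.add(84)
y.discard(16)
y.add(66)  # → {2, 6, 7, 60, 66, 84, 99}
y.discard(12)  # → {2, 6, 7, 60, 66, 84, 99}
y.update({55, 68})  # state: {2, 6, 7, 55, 60, 66, 68, 84, 99}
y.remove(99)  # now {2, 6, 7, 55, 60, 66, 68, 84}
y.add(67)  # {2, 6, 7, 55, 60, 66, 67, 68, 84}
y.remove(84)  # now {2, 6, 7, 55, 60, 66, 67, 68}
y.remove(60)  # {2, 6, 7, 55, 66, 67, 68}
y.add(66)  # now {2, 6, 7, 55, 66, 67, 68}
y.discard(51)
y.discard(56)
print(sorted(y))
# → [2, 6, 7, 55, 66, 67, 68]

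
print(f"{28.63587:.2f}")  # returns 28.64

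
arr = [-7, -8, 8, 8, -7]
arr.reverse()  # [-7, 8, 8, -8, -7]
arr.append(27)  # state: [-7, 8, 8, -8, -7, 27]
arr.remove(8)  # [-7, 8, -8, -7, 27]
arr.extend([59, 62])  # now [-7, 8, -8, -7, 27, 59, 62]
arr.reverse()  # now [62, 59, 27, -7, -8, 8, -7]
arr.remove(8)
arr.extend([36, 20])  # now [62, 59, 27, -7, -8, -7, 36, 20]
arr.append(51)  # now [62, 59, 27, -7, -8, -7, 36, 20, 51]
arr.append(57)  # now [62, 59, 27, -7, -8, -7, 36, 20, 51, 57]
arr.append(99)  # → [62, 59, 27, -7, -8, -7, 36, 20, 51, 57, 99]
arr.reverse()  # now [99, 57, 51, 20, 36, -7, -8, -7, 27, 59, 62]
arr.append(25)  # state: [99, 57, 51, 20, 36, -7, -8, -7, 27, 59, 62, 25]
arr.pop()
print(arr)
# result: [99, 57, 51, 20, 36, -7, -8, -7, 27, 59, 62]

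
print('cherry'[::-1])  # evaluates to yrrehc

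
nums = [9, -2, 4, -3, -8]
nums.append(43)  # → [9, -2, 4, -3, -8, 43]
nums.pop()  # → 43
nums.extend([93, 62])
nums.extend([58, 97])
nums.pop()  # 97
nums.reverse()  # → [58, 62, 93, -8, -3, 4, -2, 9]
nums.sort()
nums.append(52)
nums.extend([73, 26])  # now [-8, -3, -2, 4, 9, 58, 62, 93, 52, 73, 26]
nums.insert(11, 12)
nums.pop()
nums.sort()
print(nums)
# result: [-8, -3, -2, 4, 9, 26, 52, 58, 62, 73, 93]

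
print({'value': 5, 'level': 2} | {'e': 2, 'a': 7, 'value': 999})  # {'value': 999, 'level': 2, 'e': 2, 'a': 7}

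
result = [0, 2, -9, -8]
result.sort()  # [-9, -8, 0, 2]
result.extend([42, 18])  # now [-9, -8, 0, 2, 42, 18]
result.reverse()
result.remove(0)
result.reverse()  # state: [-9, -8, 2, 42, 18]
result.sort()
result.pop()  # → 42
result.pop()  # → 18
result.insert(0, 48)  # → [48, -9, -8, 2]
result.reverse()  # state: [2, -8, -9, 48]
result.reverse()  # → [48, -9, -8, 2]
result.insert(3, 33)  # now [48, -9, -8, 33, 2]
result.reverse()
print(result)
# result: [2, 33, -8, -9, 48]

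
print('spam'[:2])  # sp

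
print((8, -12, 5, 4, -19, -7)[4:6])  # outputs (-19, -7)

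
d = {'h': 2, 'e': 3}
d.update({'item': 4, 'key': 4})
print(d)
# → {'h': 2, 'e': 3, 'item': 4, 'key': 4}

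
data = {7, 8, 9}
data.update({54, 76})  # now {7, 8, 9, 54, 76}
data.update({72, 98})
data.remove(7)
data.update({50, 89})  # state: {8, 9, 50, 54, 72, 76, 89, 98}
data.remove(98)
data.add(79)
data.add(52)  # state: {8, 9, 50, 52, 54, 72, 76, 79, 89}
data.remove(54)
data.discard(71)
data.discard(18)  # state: {8, 9, 50, 52, 72, 76, 79, 89}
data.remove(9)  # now {8, 50, 52, 72, 76, 79, 89}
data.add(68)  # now {8, 50, 52, 68, 72, 76, 79, 89}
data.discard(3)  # {8, 50, 52, 68, 72, 76, 79, 89}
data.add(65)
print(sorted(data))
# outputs [8, 50, 52, 65, 68, 72, 76, 79, 89]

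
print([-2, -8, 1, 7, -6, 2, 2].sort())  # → None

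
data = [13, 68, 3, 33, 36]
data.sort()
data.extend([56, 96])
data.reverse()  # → [96, 56, 68, 36, 33, 13, 3]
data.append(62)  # [96, 56, 68, 36, 33, 13, 3, 62]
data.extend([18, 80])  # [96, 56, 68, 36, 33, 13, 3, 62, 18, 80]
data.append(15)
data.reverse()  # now [15, 80, 18, 62, 3, 13, 33, 36, 68, 56, 96]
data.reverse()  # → [96, 56, 68, 36, 33, 13, 3, 62, 18, 80, 15]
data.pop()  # 15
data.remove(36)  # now [96, 56, 68, 33, 13, 3, 62, 18, 80]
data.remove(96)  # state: [56, 68, 33, 13, 3, 62, 18, 80]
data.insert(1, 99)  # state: [56, 99, 68, 33, 13, 3, 62, 18, 80]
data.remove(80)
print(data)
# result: [56, 99, 68, 33, 13, 3, 62, 18]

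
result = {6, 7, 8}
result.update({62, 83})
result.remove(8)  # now {6, 7, 62, 83}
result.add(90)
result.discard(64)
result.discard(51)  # {6, 7, 62, 83, 90}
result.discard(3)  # {6, 7, 62, 83, 90}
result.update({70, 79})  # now {6, 7, 62, 70, 79, 83, 90}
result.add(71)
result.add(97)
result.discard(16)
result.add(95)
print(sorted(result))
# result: [6, 7, 62, 70, 71, 79, 83, 90, 95, 97]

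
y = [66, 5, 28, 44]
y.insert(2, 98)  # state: [66, 5, 98, 28, 44]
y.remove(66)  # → [5, 98, 28, 44]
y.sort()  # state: [5, 28, 44, 98]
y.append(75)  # [5, 28, 44, 98, 75]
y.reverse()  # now [75, 98, 44, 28, 5]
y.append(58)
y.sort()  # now [5, 28, 44, 58, 75, 98]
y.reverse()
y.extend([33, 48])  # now [98, 75, 58, 44, 28, 5, 33, 48]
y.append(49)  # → [98, 75, 58, 44, 28, 5, 33, 48, 49]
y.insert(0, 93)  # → [93, 98, 75, 58, 44, 28, 5, 33, 48, 49]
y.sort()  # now [5, 28, 33, 44, 48, 49, 58, 75, 93, 98]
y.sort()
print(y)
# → [5, 28, 33, 44, 48, 49, 58, 75, 93, 98]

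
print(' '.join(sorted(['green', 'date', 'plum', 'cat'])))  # cat date green plum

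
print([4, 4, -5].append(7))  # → None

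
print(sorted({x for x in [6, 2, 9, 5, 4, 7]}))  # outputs [2, 4, 5, 6, 7, 9]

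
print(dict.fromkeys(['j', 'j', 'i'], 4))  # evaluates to {'j': 4, 'i': 4}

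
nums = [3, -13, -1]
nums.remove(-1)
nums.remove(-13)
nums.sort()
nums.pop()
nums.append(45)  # [45]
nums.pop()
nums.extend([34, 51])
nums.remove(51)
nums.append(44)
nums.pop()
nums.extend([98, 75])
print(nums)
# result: [34, 98, 75]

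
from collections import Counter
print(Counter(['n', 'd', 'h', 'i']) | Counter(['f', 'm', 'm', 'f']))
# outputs Counter({'f': 2, 'm': 2, 'n': 1, 'd': 1, 'h': 1, 'i': 1})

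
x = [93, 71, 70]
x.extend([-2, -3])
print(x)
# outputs [93, 71, 70, -2, -3]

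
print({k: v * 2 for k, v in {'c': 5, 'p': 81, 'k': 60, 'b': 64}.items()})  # {'c': 10, 'p': 162, 'k': 120, 'b': 128}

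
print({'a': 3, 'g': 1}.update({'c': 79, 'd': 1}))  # None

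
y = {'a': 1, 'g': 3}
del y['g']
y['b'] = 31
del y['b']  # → {'a': 1}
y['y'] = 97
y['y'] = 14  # {'a': 1, 'y': 14}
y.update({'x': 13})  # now {'a': 1, 'y': 14, 'x': 13}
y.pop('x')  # 13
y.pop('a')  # 1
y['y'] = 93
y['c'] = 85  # {'y': 93, 'c': 85}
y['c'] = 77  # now {'y': 93, 'c': 77}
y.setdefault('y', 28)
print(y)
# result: {'y': 93, 'c': 77}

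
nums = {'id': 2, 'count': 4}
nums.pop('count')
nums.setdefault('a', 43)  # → 43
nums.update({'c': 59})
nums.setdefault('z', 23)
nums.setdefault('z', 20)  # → 23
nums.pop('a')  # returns 43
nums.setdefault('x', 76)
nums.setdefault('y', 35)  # 35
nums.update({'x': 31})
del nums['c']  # {'id': 2, 'z': 23, 'x': 31, 'y': 35}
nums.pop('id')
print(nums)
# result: {'z': 23, 'x': 31, 'y': 35}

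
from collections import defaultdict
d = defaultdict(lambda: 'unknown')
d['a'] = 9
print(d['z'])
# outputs unknown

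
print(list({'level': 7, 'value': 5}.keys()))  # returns ['level', 'value']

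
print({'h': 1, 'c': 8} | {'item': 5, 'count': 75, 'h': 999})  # {'h': 999, 'c': 8, 'item': 5, 'count': 75}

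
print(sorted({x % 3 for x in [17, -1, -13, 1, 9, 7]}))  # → [0, 1, 2]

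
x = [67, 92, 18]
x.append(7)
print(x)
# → [67, 92, 18, 7]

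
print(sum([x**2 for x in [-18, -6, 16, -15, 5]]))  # 866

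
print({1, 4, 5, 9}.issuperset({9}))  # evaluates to True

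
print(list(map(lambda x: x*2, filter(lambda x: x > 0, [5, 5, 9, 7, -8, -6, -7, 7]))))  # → [10, 10, 18, 14, 14]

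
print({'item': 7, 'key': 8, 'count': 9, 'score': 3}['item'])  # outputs 7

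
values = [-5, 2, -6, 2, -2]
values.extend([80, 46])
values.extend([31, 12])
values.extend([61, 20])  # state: [-5, 2, -6, 2, -2, 80, 46, 31, 12, 61, 20]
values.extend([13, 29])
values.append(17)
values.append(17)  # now [-5, 2, -6, 2, -2, 80, 46, 31, 12, 61, 20, 13, 29, 17, 17]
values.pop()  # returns 17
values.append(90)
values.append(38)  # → [-5, 2, -6, 2, -2, 80, 46, 31, 12, 61, 20, 13, 29, 17, 90, 38]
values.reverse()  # [38, 90, 17, 29, 13, 20, 61, 12, 31, 46, 80, -2, 2, -6, 2, -5]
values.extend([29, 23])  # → [38, 90, 17, 29, 13, 20, 61, 12, 31, 46, 80, -2, 2, -6, 2, -5, 29, 23]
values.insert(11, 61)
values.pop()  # 23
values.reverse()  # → [29, -5, 2, -6, 2, -2, 61, 80, 46, 31, 12, 61, 20, 13, 29, 17, 90, 38]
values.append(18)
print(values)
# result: [29, -5, 2, -6, 2, -2, 61, 80, 46, 31, 12, 61, 20, 13, 29, 17, 90, 38, 18]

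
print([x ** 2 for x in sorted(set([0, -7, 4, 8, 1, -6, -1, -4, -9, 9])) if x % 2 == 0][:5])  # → [36, 16, 0, 16, 64]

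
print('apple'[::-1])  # elppa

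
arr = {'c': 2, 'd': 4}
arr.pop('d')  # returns 4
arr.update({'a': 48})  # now {'c': 2, 'a': 48}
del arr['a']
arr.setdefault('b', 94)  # 94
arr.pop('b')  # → 94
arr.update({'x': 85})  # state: {'c': 2, 'x': 85}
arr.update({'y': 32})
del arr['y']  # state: {'c': 2, 'x': 85}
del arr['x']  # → {'c': 2}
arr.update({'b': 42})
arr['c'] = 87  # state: {'c': 87, 'b': 42}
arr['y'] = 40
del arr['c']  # {'b': 42, 'y': 40}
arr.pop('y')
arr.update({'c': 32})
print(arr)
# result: {'b': 42, 'c': 32}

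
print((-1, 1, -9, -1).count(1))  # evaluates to 1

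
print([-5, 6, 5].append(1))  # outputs None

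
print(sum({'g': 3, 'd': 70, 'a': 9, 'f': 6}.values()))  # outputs 88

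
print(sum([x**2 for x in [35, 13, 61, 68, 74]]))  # 15215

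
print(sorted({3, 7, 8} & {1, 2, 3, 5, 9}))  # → [3]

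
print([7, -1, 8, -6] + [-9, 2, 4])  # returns [7, -1, 8, -6, -9, 2, 4]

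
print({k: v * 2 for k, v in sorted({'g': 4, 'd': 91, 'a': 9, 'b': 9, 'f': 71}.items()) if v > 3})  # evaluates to {'a': 18, 'b': 18, 'd': 182, 'f': 142, 'g': 8}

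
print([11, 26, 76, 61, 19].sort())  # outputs None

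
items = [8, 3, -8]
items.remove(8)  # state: [3, -8]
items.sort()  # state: [-8, 3]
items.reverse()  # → [3, -8]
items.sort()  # [-8, 3]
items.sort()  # [-8, 3]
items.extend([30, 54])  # [-8, 3, 30, 54]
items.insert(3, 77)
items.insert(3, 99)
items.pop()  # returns 54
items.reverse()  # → [77, 99, 30, 3, -8]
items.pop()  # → -8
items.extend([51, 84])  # [77, 99, 30, 3, 51, 84]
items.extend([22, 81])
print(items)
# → [77, 99, 30, 3, 51, 84, 22, 81]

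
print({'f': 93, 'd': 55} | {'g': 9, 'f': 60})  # {'f': 60, 'd': 55, 'g': 9}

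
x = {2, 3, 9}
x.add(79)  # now {2, 3, 9, 79}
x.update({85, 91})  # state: {2, 3, 9, 79, 85, 91}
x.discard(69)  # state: {2, 3, 9, 79, 85, 91}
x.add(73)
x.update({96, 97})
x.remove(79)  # {2, 3, 9, 73, 85, 91, 96, 97}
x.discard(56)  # {2, 3, 9, 73, 85, 91, 96, 97}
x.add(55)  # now {2, 3, 9, 55, 73, 85, 91, 96, 97}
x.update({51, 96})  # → {2, 3, 9, 51, 55, 73, 85, 91, 96, 97}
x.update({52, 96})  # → {2, 3, 9, 51, 52, 55, 73, 85, 91, 96, 97}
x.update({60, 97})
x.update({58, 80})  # {2, 3, 9, 51, 52, 55, 58, 60, 73, 80, 85, 91, 96, 97}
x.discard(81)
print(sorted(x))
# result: [2, 3, 9, 51, 52, 55, 58, 60, 73, 80, 85, 91, 96, 97]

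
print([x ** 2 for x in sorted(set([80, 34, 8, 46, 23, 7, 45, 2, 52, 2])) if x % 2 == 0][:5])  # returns [4, 64, 1156, 2116, 2704]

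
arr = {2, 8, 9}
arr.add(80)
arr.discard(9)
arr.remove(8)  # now {2, 80}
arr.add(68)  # {2, 68, 80}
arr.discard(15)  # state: {2, 68, 80}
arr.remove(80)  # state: {2, 68}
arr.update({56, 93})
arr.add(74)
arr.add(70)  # {2, 56, 68, 70, 74, 93}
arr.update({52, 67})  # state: {2, 52, 56, 67, 68, 70, 74, 93}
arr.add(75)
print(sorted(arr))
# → [2, 52, 56, 67, 68, 70, 74, 75, 93]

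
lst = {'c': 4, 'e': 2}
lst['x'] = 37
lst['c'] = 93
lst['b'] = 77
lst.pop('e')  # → 2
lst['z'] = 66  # {'c': 93, 'x': 37, 'b': 77, 'z': 66}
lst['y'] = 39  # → {'c': 93, 'x': 37, 'b': 77, 'z': 66, 'y': 39}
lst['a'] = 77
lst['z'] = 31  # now {'c': 93, 'x': 37, 'b': 77, 'z': 31, 'y': 39, 'a': 77}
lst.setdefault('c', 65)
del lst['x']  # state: {'c': 93, 'b': 77, 'z': 31, 'y': 39, 'a': 77}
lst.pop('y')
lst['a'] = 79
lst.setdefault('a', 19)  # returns 79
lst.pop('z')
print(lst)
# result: {'c': 93, 'b': 77, 'a': 79}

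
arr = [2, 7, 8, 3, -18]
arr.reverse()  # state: [-18, 3, 8, 7, 2]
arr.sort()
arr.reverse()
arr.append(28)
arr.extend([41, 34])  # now [8, 7, 3, 2, -18, 28, 41, 34]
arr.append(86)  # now [8, 7, 3, 2, -18, 28, 41, 34, 86]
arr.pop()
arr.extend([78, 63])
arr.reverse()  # [63, 78, 34, 41, 28, -18, 2, 3, 7, 8]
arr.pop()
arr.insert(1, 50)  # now [63, 50, 78, 34, 41, 28, -18, 2, 3, 7]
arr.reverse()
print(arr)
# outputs [7, 3, 2, -18, 28, 41, 34, 78, 50, 63]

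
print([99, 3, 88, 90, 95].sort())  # None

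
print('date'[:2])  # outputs da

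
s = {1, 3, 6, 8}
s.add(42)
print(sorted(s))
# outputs [1, 3, 6, 8, 42]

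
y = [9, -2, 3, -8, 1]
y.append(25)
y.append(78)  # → [9, -2, 3, -8, 1, 25, 78]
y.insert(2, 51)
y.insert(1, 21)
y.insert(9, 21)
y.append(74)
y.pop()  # 74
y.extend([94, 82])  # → [9, 21, -2, 51, 3, -8, 1, 25, 78, 21, 94, 82]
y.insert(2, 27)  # [9, 21, 27, -2, 51, 3, -8, 1, 25, 78, 21, 94, 82]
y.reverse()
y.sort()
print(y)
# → [-8, -2, 1, 3, 9, 21, 21, 25, 27, 51, 78, 82, 94]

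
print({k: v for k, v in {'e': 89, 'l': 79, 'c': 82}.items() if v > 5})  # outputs {'e': 89, 'l': 79, 'c': 82}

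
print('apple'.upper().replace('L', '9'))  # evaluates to APP9E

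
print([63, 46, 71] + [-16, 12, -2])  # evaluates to [63, 46, 71, -16, 12, -2]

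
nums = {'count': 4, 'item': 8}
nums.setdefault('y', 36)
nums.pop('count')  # 4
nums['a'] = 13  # {'item': 8, 'y': 36, 'a': 13}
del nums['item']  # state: {'y': 36, 'a': 13}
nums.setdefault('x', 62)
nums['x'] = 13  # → {'y': 36, 'a': 13, 'x': 13}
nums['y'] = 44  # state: {'y': 44, 'a': 13, 'x': 13}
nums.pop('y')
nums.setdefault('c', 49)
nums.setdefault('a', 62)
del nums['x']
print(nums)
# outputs {'a': 13, 'c': 49}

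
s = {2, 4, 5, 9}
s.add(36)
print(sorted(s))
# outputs [2, 4, 5, 9, 36]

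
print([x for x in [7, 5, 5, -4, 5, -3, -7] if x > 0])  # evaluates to [7, 5, 5, 5]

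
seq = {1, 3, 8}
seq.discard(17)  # {1, 3, 8}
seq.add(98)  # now {1, 3, 8, 98}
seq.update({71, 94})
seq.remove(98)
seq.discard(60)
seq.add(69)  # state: {1, 3, 8, 69, 71, 94}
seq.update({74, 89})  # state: {1, 3, 8, 69, 71, 74, 89, 94}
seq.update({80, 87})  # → {1, 3, 8, 69, 71, 74, 80, 87, 89, 94}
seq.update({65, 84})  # {1, 3, 8, 65, 69, 71, 74, 80, 84, 87, 89, 94}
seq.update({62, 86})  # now {1, 3, 8, 62, 65, 69, 71, 74, 80, 84, 86, 87, 89, 94}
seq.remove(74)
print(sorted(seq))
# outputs [1, 3, 8, 62, 65, 69, 71, 80, 84, 86, 87, 89, 94]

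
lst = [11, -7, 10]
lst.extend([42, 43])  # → [11, -7, 10, 42, 43]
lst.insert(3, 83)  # [11, -7, 10, 83, 42, 43]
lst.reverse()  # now [43, 42, 83, 10, -7, 11]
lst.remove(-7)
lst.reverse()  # [11, 10, 83, 42, 43]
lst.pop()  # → 43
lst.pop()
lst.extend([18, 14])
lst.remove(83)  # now [11, 10, 18, 14]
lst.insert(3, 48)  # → [11, 10, 18, 48, 14]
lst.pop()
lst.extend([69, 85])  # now [11, 10, 18, 48, 69, 85]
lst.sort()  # [10, 11, 18, 48, 69, 85]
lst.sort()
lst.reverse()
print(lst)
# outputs [85, 69, 48, 18, 11, 10]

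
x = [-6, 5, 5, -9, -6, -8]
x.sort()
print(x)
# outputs [-9, -8, -6, -6, 5, 5]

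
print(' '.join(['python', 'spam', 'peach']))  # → python spam peach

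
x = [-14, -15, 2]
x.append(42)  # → [-14, -15, 2, 42]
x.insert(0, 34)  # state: [34, -14, -15, 2, 42]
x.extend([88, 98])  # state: [34, -14, -15, 2, 42, 88, 98]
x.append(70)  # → [34, -14, -15, 2, 42, 88, 98, 70]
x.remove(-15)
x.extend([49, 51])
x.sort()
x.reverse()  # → [98, 88, 70, 51, 49, 42, 34, 2, -14]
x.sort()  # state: [-14, 2, 34, 42, 49, 51, 70, 88, 98]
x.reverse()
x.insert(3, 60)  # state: [98, 88, 70, 60, 51, 49, 42, 34, 2, -14]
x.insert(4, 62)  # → [98, 88, 70, 60, 62, 51, 49, 42, 34, 2, -14]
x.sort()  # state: [-14, 2, 34, 42, 49, 51, 60, 62, 70, 88, 98]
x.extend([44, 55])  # [-14, 2, 34, 42, 49, 51, 60, 62, 70, 88, 98, 44, 55]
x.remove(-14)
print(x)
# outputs [2, 34, 42, 49, 51, 60, 62, 70, 88, 98, 44, 55]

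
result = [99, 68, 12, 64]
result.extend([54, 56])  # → [99, 68, 12, 64, 54, 56]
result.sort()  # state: [12, 54, 56, 64, 68, 99]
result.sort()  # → [12, 54, 56, 64, 68, 99]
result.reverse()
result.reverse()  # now [12, 54, 56, 64, 68, 99]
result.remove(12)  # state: [54, 56, 64, 68, 99]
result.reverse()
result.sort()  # [54, 56, 64, 68, 99]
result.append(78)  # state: [54, 56, 64, 68, 99, 78]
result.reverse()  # [78, 99, 68, 64, 56, 54]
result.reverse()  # [54, 56, 64, 68, 99, 78]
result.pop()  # 78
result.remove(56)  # [54, 64, 68, 99]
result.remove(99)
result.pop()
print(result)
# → [54, 64]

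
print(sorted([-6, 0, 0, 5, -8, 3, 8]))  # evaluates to [-8, -6, 0, 0, 3, 5, 8]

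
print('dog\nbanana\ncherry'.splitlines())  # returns ['dog', 'banana', 'cherry']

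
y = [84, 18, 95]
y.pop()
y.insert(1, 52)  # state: [84, 52, 18]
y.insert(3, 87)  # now [84, 52, 18, 87]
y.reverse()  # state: [87, 18, 52, 84]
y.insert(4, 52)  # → [87, 18, 52, 84, 52]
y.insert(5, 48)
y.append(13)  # [87, 18, 52, 84, 52, 48, 13]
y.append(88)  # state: [87, 18, 52, 84, 52, 48, 13, 88]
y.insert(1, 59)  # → [87, 59, 18, 52, 84, 52, 48, 13, 88]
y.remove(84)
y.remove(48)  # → [87, 59, 18, 52, 52, 13, 88]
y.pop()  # 88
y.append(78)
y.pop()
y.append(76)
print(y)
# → [87, 59, 18, 52, 52, 13, 76]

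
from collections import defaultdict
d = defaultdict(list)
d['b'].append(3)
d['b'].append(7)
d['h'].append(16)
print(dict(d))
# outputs {'b': [3, 7], 'h': [16]}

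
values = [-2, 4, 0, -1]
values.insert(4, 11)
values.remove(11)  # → [-2, 4, 0, -1]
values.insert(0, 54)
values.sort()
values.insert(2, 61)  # [-2, -1, 61, 0, 4, 54]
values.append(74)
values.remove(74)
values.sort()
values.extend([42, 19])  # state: [-2, -1, 0, 4, 54, 61, 42, 19]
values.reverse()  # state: [19, 42, 61, 54, 4, 0, -1, -2]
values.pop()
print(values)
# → [19, 42, 61, 54, 4, 0, -1]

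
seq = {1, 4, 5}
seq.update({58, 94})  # {1, 4, 5, 58, 94}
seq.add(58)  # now {1, 4, 5, 58, 94}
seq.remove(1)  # {4, 5, 58, 94}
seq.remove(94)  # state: {4, 5, 58}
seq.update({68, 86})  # {4, 5, 58, 68, 86}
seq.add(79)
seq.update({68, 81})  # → {4, 5, 58, 68, 79, 81, 86}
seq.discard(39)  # {4, 5, 58, 68, 79, 81, 86}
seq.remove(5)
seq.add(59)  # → {4, 58, 59, 68, 79, 81, 86}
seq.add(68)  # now {4, 58, 59, 68, 79, 81, 86}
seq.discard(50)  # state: {4, 58, 59, 68, 79, 81, 86}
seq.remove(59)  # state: {4, 58, 68, 79, 81, 86}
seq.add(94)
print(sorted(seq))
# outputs [4, 58, 68, 79, 81, 86, 94]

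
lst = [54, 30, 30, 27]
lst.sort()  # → [27, 30, 30, 54]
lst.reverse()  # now [54, 30, 30, 27]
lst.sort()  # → [27, 30, 30, 54]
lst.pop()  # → 54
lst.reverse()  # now [30, 30, 27]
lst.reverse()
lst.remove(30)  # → [27, 30]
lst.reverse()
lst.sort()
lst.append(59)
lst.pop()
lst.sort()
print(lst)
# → [27, 30]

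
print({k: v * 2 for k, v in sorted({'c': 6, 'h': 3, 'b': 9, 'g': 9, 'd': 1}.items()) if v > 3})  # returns {'b': 18, 'c': 12, 'g': 18}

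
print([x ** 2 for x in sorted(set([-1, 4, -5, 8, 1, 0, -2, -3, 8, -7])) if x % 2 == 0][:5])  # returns [4, 0, 16, 64]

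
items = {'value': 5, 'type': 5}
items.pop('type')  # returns 5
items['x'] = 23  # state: {'value': 5, 'x': 23}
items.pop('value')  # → 5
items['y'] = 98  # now {'x': 23, 'y': 98}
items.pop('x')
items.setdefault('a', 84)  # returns 84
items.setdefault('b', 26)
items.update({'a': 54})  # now {'y': 98, 'a': 54, 'b': 26}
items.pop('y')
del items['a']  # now {'b': 26}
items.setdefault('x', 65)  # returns 65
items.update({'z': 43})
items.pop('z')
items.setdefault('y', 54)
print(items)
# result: {'b': 26, 'x': 65, 'y': 54}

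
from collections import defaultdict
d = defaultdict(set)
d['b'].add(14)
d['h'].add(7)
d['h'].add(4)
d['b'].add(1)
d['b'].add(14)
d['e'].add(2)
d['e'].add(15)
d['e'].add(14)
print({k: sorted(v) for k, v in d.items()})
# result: {'b': [1, 14], 'h': [4, 7], 'e': [2, 14, 15]}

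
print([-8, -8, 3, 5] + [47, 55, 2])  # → [-8, -8, 3, 5, 47, 55, 2]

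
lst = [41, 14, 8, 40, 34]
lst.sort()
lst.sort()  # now [8, 14, 34, 40, 41]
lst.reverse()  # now [41, 40, 34, 14, 8]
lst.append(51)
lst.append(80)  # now [41, 40, 34, 14, 8, 51, 80]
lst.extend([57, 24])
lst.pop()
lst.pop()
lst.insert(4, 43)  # [41, 40, 34, 14, 43, 8, 51, 80]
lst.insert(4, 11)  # [41, 40, 34, 14, 11, 43, 8, 51, 80]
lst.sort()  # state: [8, 11, 14, 34, 40, 41, 43, 51, 80]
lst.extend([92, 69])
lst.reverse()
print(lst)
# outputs [69, 92, 80, 51, 43, 41, 40, 34, 14, 11, 8]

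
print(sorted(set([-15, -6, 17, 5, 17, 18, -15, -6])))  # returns [-15, -6, 5, 17, 18]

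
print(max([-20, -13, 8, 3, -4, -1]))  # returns 8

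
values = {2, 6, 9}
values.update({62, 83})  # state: {2, 6, 9, 62, 83}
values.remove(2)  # {6, 9, 62, 83}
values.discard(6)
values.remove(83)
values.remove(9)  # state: {62}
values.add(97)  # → {62, 97}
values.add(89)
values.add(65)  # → {62, 65, 89, 97}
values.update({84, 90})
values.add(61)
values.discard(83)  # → {61, 62, 65, 84, 89, 90, 97}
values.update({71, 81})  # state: {61, 62, 65, 71, 81, 84, 89, 90, 97}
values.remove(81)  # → {61, 62, 65, 71, 84, 89, 90, 97}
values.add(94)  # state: {61, 62, 65, 71, 84, 89, 90, 94, 97}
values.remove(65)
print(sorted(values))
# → [61, 62, 71, 84, 89, 90, 94, 97]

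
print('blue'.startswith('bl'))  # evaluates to True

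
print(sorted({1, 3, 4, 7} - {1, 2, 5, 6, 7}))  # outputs [3, 4]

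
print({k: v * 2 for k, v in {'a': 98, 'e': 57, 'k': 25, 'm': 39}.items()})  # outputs {'a': 196, 'e': 114, 'k': 50, 'm': 78}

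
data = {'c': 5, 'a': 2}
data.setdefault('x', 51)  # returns 51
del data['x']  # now {'c': 5, 'a': 2}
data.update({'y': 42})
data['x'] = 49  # {'c': 5, 'a': 2, 'y': 42, 'x': 49}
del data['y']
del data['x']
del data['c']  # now {'a': 2}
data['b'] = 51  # {'a': 2, 'b': 51}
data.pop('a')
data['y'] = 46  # {'b': 51, 'y': 46}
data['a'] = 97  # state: {'b': 51, 'y': 46, 'a': 97}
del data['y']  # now {'b': 51, 'a': 97}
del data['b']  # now {'a': 97}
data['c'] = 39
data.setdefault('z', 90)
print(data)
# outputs {'a': 97, 'c': 39, 'z': 90}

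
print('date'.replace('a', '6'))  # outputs d6te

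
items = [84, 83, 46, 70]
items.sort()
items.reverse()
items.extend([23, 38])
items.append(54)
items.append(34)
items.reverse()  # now [34, 54, 38, 23, 46, 70, 83, 84]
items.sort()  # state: [23, 34, 38, 46, 54, 70, 83, 84]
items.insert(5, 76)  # [23, 34, 38, 46, 54, 76, 70, 83, 84]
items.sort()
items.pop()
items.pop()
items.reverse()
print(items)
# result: [76, 70, 54, 46, 38, 34, 23]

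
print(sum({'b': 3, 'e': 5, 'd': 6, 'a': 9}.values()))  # 23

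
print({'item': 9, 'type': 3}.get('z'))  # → None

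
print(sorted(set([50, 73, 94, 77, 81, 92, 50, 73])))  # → [50, 73, 77, 81, 92, 94]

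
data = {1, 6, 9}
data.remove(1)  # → {6, 9}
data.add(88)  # {6, 9, 88}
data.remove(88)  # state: {6, 9}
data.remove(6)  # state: {9}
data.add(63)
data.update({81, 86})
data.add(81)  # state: {9, 63, 81, 86}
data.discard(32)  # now {9, 63, 81, 86}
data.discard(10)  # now {9, 63, 81, 86}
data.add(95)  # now {9, 63, 81, 86, 95}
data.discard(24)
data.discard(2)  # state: {9, 63, 81, 86, 95}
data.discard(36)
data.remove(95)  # {9, 63, 81, 86}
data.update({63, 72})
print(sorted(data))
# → [9, 63, 72, 81, 86]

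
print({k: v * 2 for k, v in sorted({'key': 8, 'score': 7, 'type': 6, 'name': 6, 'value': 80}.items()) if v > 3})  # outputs {'key': 16, 'name': 12, 'score': 14, 'type': 12, 'value': 160}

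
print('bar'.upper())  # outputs BAR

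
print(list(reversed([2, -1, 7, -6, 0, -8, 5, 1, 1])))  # [1, 1, 5, -8, 0, -6, 7, -1, 2]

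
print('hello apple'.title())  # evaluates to Hello Apple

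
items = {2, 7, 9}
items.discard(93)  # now {2, 7, 9}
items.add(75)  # {2, 7, 9, 75}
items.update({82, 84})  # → {2, 7, 9, 75, 82, 84}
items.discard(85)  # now {2, 7, 9, 75, 82, 84}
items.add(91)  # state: {2, 7, 9, 75, 82, 84, 91}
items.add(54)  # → {2, 7, 9, 54, 75, 82, 84, 91}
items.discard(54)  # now {2, 7, 9, 75, 82, 84, 91}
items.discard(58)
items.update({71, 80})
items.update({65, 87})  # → {2, 7, 9, 65, 71, 75, 80, 82, 84, 87, 91}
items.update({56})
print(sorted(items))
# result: [2, 7, 9, 56, 65, 71, 75, 80, 82, 84, 87, 91]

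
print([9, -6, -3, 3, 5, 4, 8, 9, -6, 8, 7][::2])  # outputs [9, -3, 5, 8, -6, 7]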